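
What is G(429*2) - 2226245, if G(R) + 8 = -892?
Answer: -2227145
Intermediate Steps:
G(R) = -900 (G(R) = -8 - 892 = -900)
G(429*2) - 2226245 = -900 - 2226245 = -2227145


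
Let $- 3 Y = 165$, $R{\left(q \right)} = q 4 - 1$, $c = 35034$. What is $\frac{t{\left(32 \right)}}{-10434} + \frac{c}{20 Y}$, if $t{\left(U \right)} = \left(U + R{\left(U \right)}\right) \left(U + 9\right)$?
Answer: $- \frac{15529819}{478225} \approx -32.474$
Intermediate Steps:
$R{\left(q \right)} = -1 + 4 q$ ($R{\left(q \right)} = 4 q - 1 = -1 + 4 q$)
$Y = -55$ ($Y = \left(- \frac{1}{3}\right) 165 = -55$)
$t{\left(U \right)} = \left(-1 + 5 U\right) \left(9 + U\right)$ ($t{\left(U \right)} = \left(U + \left(-1 + 4 U\right)\right) \left(U + 9\right) = \left(-1 + 5 U\right) \left(9 + U\right)$)
$\frac{t{\left(32 \right)}}{-10434} + \frac{c}{20 Y} = \frac{-9 + 5 \cdot 32^{2} + 44 \cdot 32}{-10434} + \frac{35034}{20 \left(-55\right)} = \left(-9 + 5 \cdot 1024 + 1408\right) \left(- \frac{1}{10434}\right) + \frac{35034}{-1100} = \left(-9 + 5120 + 1408\right) \left(- \frac{1}{10434}\right) + 35034 \left(- \frac{1}{1100}\right) = 6519 \left(- \frac{1}{10434}\right) - \frac{17517}{550} = - \frac{2173}{3478} - \frac{17517}{550} = - \frac{15529819}{478225}$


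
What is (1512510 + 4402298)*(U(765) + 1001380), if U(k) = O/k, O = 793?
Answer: 4531077073248344/765 ≈ 5.9230e+12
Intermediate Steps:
U(k) = 793/k
(1512510 + 4402298)*(U(765) + 1001380) = (1512510 + 4402298)*(793/765 + 1001380) = 5914808*(793*(1/765) + 1001380) = 5914808*(793/765 + 1001380) = 5914808*(766056493/765) = 4531077073248344/765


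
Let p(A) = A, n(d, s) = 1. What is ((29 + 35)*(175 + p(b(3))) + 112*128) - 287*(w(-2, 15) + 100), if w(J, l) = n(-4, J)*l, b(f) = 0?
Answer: -7469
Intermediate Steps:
w(J, l) = l (w(J, l) = 1*l = l)
((29 + 35)*(175 + p(b(3))) + 112*128) - 287*(w(-2, 15) + 100) = ((29 + 35)*(175 + 0) + 112*128) - 287*(15 + 100) = (64*175 + 14336) - 287*115 = (11200 + 14336) - 33005 = 25536 - 33005 = -7469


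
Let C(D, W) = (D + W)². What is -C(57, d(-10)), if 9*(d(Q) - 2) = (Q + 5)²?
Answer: -309136/81 ≈ -3816.5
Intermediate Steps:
d(Q) = 2 + (5 + Q)²/9 (d(Q) = 2 + (Q + 5)²/9 = 2 + (5 + Q)²/9)
-C(57, d(-10)) = -(57 + (2 + (5 - 10)²/9))² = -(57 + (2 + (⅑)*(-5)²))² = -(57 + (2 + (⅑)*25))² = -(57 + (2 + 25/9))² = -(57 + 43/9)² = -(556/9)² = -1*309136/81 = -309136/81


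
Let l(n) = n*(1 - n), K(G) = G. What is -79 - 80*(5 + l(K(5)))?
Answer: 1121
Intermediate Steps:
-79 - 80*(5 + l(K(5))) = -79 - 80*(5 + 5*(1 - 1*5)) = -79 - 80*(5 + 5*(1 - 5)) = -79 - 80*(5 + 5*(-4)) = -79 - 80*(5 - 20) = -79 - 80*(-15) = -79 + 1200 = 1121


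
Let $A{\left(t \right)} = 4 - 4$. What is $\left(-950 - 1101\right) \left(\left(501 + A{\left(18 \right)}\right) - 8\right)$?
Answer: $-1011143$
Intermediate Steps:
$A{\left(t \right)} = 0$
$\left(-950 - 1101\right) \left(\left(501 + A{\left(18 \right)}\right) - 8\right) = \left(-950 - 1101\right) \left(\left(501 + 0\right) - 8\right) = - 2051 \left(501 - 8\right) = \left(-2051\right) 493 = -1011143$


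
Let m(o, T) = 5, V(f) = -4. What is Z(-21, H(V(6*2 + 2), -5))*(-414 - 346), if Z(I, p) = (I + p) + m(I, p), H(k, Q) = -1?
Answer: 12920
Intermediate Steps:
Z(I, p) = 5 + I + p (Z(I, p) = (I + p) + 5 = 5 + I + p)
Z(-21, H(V(6*2 + 2), -5))*(-414 - 346) = (5 - 21 - 1)*(-414 - 346) = -17*(-760) = 12920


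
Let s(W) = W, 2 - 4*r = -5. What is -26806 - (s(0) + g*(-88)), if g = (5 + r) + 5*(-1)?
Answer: -26652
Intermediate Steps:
r = 7/4 (r = 1/2 - 1/4*(-5) = 1/2 + 5/4 = 7/4 ≈ 1.7500)
g = 7/4 (g = (5 + 7/4) + 5*(-1) = 27/4 - 5 = 7/4 ≈ 1.7500)
-26806 - (s(0) + g*(-88)) = -26806 - (0 + (7/4)*(-88)) = -26806 - (0 - 154) = -26806 - 1*(-154) = -26806 + 154 = -26652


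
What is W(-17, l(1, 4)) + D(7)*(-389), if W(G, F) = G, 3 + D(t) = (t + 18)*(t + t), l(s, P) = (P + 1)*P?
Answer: -135000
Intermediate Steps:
l(s, P) = P*(1 + P) (l(s, P) = (1 + P)*P = P*(1 + P))
D(t) = -3 + 2*t*(18 + t) (D(t) = -3 + (t + 18)*(t + t) = -3 + (18 + t)*(2*t) = -3 + 2*t*(18 + t))
W(-17, l(1, 4)) + D(7)*(-389) = -17 + (-3 + 2*7² + 36*7)*(-389) = -17 + (-3 + 2*49 + 252)*(-389) = -17 + (-3 + 98 + 252)*(-389) = -17 + 347*(-389) = -17 - 134983 = -135000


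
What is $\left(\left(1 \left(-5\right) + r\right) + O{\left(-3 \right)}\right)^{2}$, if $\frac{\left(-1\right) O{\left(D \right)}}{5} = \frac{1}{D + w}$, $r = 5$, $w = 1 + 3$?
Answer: $25$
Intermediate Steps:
$w = 4$
$O{\left(D \right)} = - \frac{5}{4 + D}$ ($O{\left(D \right)} = - \frac{5}{D + 4} = - \frac{5}{4 + D}$)
$\left(\left(1 \left(-5\right) + r\right) + O{\left(-3 \right)}\right)^{2} = \left(\left(1 \left(-5\right) + 5\right) - \frac{5}{4 - 3}\right)^{2} = \left(\left(-5 + 5\right) - \frac{5}{1}\right)^{2} = \left(0 - 5\right)^{2} = \left(-5\right)^{2} = 25$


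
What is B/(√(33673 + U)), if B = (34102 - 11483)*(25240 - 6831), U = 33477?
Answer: 416393171*√2686/13430 ≈ 1.6069e+6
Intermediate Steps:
B = 416393171 (B = 22619*18409 = 416393171)
B/(√(33673 + U)) = 416393171/(√(33673 + 33477)) = 416393171/(√67150) = 416393171/((5*√2686)) = 416393171*(√2686/13430) = 416393171*√2686/13430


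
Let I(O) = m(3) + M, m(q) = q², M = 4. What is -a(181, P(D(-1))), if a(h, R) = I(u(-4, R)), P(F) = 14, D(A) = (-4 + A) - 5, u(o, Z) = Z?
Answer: -13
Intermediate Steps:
D(A) = -9 + A
I(O) = 13 (I(O) = 3² + 4 = 9 + 4 = 13)
a(h, R) = 13
-a(181, P(D(-1))) = -1*13 = -13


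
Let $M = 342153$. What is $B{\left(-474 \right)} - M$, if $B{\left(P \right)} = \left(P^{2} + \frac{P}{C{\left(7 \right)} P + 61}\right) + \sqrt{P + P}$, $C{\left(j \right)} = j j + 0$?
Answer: $- \frac{2721354231}{23165} + 2 i \sqrt{237} \approx -1.1748 \cdot 10^{5} + 30.79 i$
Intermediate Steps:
$C{\left(j \right)} = j^{2}$ ($C{\left(j \right)} = j^{2} + 0 = j^{2}$)
$B{\left(P \right)} = P^{2} + \frac{P}{61 + 49 P} + \sqrt{2} \sqrt{P}$ ($B{\left(P \right)} = \left(P^{2} + \frac{P}{7^{2} P + 61}\right) + \sqrt{P + P} = \left(P^{2} + \frac{P}{49 P + 61}\right) + \sqrt{2 P} = \left(P^{2} + \frac{P}{61 + 49 P}\right) + \sqrt{2} \sqrt{P} = P^{2} + \frac{P}{61 + 49 P} + \sqrt{2} \sqrt{P}$)
$B{\left(-474 \right)} - M = \frac{-474 + 49 \left(-474\right)^{3} + 61 \left(-474\right)^{2} + 49 \sqrt{2} \left(-474\right)^{\frac{3}{2}} + 61 \sqrt{2} \sqrt{-474}}{61 + 49 \left(-474\right)} - 342153 = \frac{-474 + 49 \left(-106496424\right) + 61 \cdot 224676 + 49 \sqrt{2} \left(- 474 i \sqrt{474}\right) + 61 \sqrt{2} i \sqrt{474}}{61 - 23226} - 342153 = \frac{-474 - 5218324776 + 13705236 - 46452 i \sqrt{237} + 122 i \sqrt{237}}{-23165} - 342153 = - \frac{-5204620014 - 46330 i \sqrt{237}}{23165} - 342153 = \left(\frac{5204620014}{23165} + 2 i \sqrt{237}\right) - 342153 = - \frac{2721354231}{23165} + 2 i \sqrt{237}$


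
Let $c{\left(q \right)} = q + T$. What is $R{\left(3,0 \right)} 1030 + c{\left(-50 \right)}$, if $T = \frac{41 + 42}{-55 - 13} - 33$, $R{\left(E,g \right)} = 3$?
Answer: $\frac{204393}{68} \approx 3005.8$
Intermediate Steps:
$T = - \frac{2327}{68}$ ($T = \frac{83}{-68} - 33 = 83 \left(- \frac{1}{68}\right) - 33 = - \frac{83}{68} - 33 = - \frac{2327}{68} \approx -34.221$)
$c{\left(q \right)} = - \frac{2327}{68} + q$ ($c{\left(q \right)} = q - \frac{2327}{68} = - \frac{2327}{68} + q$)
$R{\left(3,0 \right)} 1030 + c{\left(-50 \right)} = 3 \cdot 1030 - \frac{5727}{68} = 3090 - \frac{5727}{68} = \frac{204393}{68}$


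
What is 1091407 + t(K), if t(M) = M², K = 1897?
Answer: 4690016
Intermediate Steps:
1091407 + t(K) = 1091407 + 1897² = 1091407 + 3598609 = 4690016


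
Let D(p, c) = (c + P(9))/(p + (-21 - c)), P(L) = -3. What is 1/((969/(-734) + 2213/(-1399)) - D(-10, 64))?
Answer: -97552270/220458609 ≈ -0.44250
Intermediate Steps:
D(p, c) = (-3 + c)/(-21 + p - c) (D(p, c) = (c - 3)/(p + (-21 - c)) = (-3 + c)/(-21 + p - c))
1/((969/(-734) + 2213/(-1399)) - D(-10, 64)) = 1/((969/(-734) + 2213/(-1399)) - (3 - 1*64)/(21 + 64 - 1*(-10))) = 1/((969*(-1/734) + 2213*(-1/1399)) - (3 - 64)/(21 + 64 + 10)) = 1/((-969/734 - 2213/1399) - (-61)/95) = 1/(-2979973/1026866 - (-61)/95) = 1/(-2979973/1026866 - 1*(-61/95)) = 1/(-2979973/1026866 + 61/95) = 1/(-220458609/97552270) = -97552270/220458609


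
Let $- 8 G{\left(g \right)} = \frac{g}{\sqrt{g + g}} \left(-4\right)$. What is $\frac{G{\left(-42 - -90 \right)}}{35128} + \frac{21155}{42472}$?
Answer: $\frac{21155}{42472} + \frac{\sqrt{6}}{35128} \approx 0.49816$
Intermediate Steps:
$G{\left(g \right)} = \frac{\sqrt{2} \sqrt{g}}{4}$ ($G{\left(g \right)} = - \frac{\frac{g}{\sqrt{g + g}} \left(-4\right)}{8} = - \frac{\frac{g}{\sqrt{2 g}} \left(-4\right)}{8} = - \frac{\frac{g}{\sqrt{2} \sqrt{g}} \left(-4\right)}{8} = - \frac{g \frac{\sqrt{2}}{2 \sqrt{g}} \left(-4\right)}{8} = - \frac{\frac{\sqrt{2} \sqrt{g}}{2} \left(-4\right)}{8} = - \frac{\left(-2\right) \sqrt{2} \sqrt{g}}{8} = \frac{\sqrt{2} \sqrt{g}}{4}$)
$\frac{G{\left(-42 - -90 \right)}}{35128} + \frac{21155}{42472} = \frac{\frac{1}{4} \sqrt{2} \sqrt{-42 - -90}}{35128} + \frac{21155}{42472} = \frac{\sqrt{2} \sqrt{-42 + 90}}{4} \cdot \frac{1}{35128} + 21155 \cdot \frac{1}{42472} = \frac{\sqrt{2} \sqrt{48}}{4} \cdot \frac{1}{35128} + \frac{21155}{42472} = \frac{\sqrt{2} \cdot 4 \sqrt{3}}{4} \cdot \frac{1}{35128} + \frac{21155}{42472} = \sqrt{6} \cdot \frac{1}{35128} + \frac{21155}{42472} = \frac{\sqrt{6}}{35128} + \frac{21155}{42472} = \frac{21155}{42472} + \frac{\sqrt{6}}{35128}$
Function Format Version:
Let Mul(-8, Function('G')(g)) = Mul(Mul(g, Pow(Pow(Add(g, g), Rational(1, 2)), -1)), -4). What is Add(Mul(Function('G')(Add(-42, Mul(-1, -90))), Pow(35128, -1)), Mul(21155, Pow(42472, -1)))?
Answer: Add(Rational(21155, 42472), Mul(Rational(1, 35128), Pow(6, Rational(1, 2)))) ≈ 0.49816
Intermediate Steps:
Function('G')(g) = Mul(Rational(1, 4), Pow(2, Rational(1, 2)), Pow(g, Rational(1, 2))) (Function('G')(g) = Mul(Rational(-1, 8), Mul(Mul(g, Pow(Pow(Add(g, g), Rational(1, 2)), -1)), -4)) = Mul(Rational(-1, 8), Mul(Mul(g, Pow(Pow(Mul(2, g), Rational(1, 2)), -1)), -4)) = Mul(Rational(-1, 8), Mul(Mul(g, Pow(Mul(Pow(2, Rational(1, 2)), Pow(g, Rational(1, 2))), -1)), -4)) = Mul(Rational(-1, 8), Mul(Mul(g, Mul(Rational(1, 2), Pow(2, Rational(1, 2)), Pow(g, Rational(-1, 2)))), -4)) = Mul(Rational(-1, 8), Mul(Mul(Rational(1, 2), Pow(2, Rational(1, 2)), Pow(g, Rational(1, 2))), -4)) = Mul(Rational(-1, 8), Mul(-2, Pow(2, Rational(1, 2)), Pow(g, Rational(1, 2)))) = Mul(Rational(1, 4), Pow(2, Rational(1, 2)), Pow(g, Rational(1, 2))))
Add(Mul(Function('G')(Add(-42, Mul(-1, -90))), Pow(35128, -1)), Mul(21155, Pow(42472, -1))) = Add(Mul(Mul(Rational(1, 4), Pow(2, Rational(1, 2)), Pow(Add(-42, Mul(-1, -90)), Rational(1, 2))), Pow(35128, -1)), Mul(21155, Pow(42472, -1))) = Add(Mul(Mul(Rational(1, 4), Pow(2, Rational(1, 2)), Pow(Add(-42, 90), Rational(1, 2))), Rational(1, 35128)), Mul(21155, Rational(1, 42472))) = Add(Mul(Mul(Rational(1, 4), Pow(2, Rational(1, 2)), Pow(48, Rational(1, 2))), Rational(1, 35128)), Rational(21155, 42472)) = Add(Mul(Mul(Rational(1, 4), Pow(2, Rational(1, 2)), Mul(4, Pow(3, Rational(1, 2)))), Rational(1, 35128)), Rational(21155, 42472)) = Add(Mul(Pow(6, Rational(1, 2)), Rational(1, 35128)), Rational(21155, 42472)) = Add(Mul(Rational(1, 35128), Pow(6, Rational(1, 2))), Rational(21155, 42472)) = Add(Rational(21155, 42472), Mul(Rational(1, 35128), Pow(6, Rational(1, 2))))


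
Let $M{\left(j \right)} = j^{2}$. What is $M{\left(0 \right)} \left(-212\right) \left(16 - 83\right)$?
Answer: $0$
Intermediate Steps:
$M{\left(0 \right)} \left(-212\right) \left(16 - 83\right) = 0^{2} \left(-212\right) \left(16 - 83\right) = 0 \left(-212\right) \left(-67\right) = 0 \left(-67\right) = 0$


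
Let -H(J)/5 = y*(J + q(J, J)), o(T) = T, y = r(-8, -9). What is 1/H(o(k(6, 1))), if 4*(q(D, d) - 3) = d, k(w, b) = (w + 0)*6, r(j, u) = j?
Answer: 1/1920 ≈ 0.00052083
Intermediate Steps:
k(w, b) = 6*w (k(w, b) = w*6 = 6*w)
q(D, d) = 3 + d/4
y = -8
H(J) = 120 + 50*J (H(J) = -(-40)*(J + (3 + J/4)) = -(-40)*(3 + 5*J/4) = -5*(-24 - 10*J) = 120 + 50*J)
1/H(o(k(6, 1))) = 1/(120 + 50*(6*6)) = 1/(120 + 50*36) = 1/(120 + 1800) = 1/1920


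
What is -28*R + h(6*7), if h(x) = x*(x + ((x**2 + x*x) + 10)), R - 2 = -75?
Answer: 152404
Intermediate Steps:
R = -73 (R = 2 - 75 = -73)
h(x) = x*(10 + x + 2*x**2) (h(x) = x*(x + ((x**2 + x**2) + 10)) = x*(x + (2*x**2 + 10)) = x*(x + (10 + 2*x**2)) = x*(10 + x + 2*x**2))
-28*R + h(6*7) = -28*(-73) + (6*7)*(10 + 6*7 + 2*(6*7)**2) = 2044 + 42*(10 + 42 + 2*42**2) = 2044 + 42*(10 + 42 + 2*1764) = 2044 + 42*(10 + 42 + 3528) = 2044 + 42*3580 = 2044 + 150360 = 152404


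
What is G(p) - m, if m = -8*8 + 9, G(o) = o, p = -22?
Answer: 33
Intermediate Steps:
m = -55 (m = -64 + 9 = -55)
G(p) - m = -22 - 1*(-55) = -22 + 55 = 33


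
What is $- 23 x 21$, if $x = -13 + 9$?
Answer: $1932$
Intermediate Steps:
$x = -4$
$- 23 x 21 = \left(-23\right) \left(-4\right) 21 = 92 \cdot 21 = 1932$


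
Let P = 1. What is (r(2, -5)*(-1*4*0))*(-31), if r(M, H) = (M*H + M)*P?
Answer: 0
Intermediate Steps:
r(M, H) = M + H*M (r(M, H) = (M*H + M)*1 = (H*M + M)*1 = (M + H*M)*1 = M + H*M)
(r(2, -5)*(-1*4*0))*(-31) = ((2*(1 - 5))*(-1*4*0))*(-31) = ((2*(-4))*(-4*0))*(-31) = -8*0*(-31) = 0*(-31) = 0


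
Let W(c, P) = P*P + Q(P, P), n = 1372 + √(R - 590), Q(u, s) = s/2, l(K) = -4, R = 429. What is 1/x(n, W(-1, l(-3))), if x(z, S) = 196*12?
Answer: 1/2352 ≈ 0.00042517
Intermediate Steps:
Q(u, s) = s/2 (Q(u, s) = s*(½) = s/2)
n = 1372 + I*√161 (n = 1372 + √(429 - 590) = 1372 + √(-161) = 1372 + I*√161 ≈ 1372.0 + 12.689*I)
W(c, P) = P² + P/2 (W(c, P) = P*P + P/2 = P² + P/2)
x(z, S) = 2352
1/x(n, W(-1, l(-3))) = 1/2352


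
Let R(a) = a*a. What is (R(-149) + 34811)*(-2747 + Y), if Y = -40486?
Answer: -2464799796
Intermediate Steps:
R(a) = a²
(R(-149) + 34811)*(-2747 + Y) = ((-149)² + 34811)*(-2747 - 40486) = (22201 + 34811)*(-43233) = 57012*(-43233) = -2464799796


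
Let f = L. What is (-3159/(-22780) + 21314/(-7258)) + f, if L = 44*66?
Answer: 239838370031/82668620 ≈ 2901.2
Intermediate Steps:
L = 2904
f = 2904
(-3159/(-22780) + 21314/(-7258)) + f = (-3159/(-22780) + 21314/(-7258)) + 2904 = (-3159*(-1/22780) + 21314*(-1/7258)) + 2904 = (3159/22780 - 10657/3629) + 2904 = -231302449/82668620 + 2904 = 239838370031/82668620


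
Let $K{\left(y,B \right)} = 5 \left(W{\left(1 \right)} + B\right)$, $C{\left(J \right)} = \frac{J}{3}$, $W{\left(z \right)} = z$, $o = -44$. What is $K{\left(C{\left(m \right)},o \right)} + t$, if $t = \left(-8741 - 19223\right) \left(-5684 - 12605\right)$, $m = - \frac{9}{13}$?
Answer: $511433381$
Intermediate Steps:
$m = - \frac{9}{13}$ ($m = \left(-9\right) \frac{1}{13} = - \frac{9}{13} \approx -0.69231$)
$C{\left(J \right)} = \frac{J}{3}$ ($C{\left(J \right)} = J \frac{1}{3} = \frac{J}{3}$)
$K{\left(y,B \right)} = 5 + 5 B$ ($K{\left(y,B \right)} = 5 \left(1 + B\right) = 5 + 5 B$)
$t = 511433596$ ($t = \left(-27964\right) \left(-18289\right) = 511433596$)
$K{\left(C{\left(m \right)},o \right)} + t = \left(5 + 5 \left(-44\right)\right) + 511433596 = \left(5 - 220\right) + 511433596 = -215 + 511433596 = 511433381$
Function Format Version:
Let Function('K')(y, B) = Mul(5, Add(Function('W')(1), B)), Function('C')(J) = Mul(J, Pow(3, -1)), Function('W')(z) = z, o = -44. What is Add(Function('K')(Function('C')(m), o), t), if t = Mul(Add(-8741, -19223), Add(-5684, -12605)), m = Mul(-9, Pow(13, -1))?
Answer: 511433381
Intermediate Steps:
m = Rational(-9, 13) (m = Mul(-9, Rational(1, 13)) = Rational(-9, 13) ≈ -0.69231)
Function('C')(J) = Mul(Rational(1, 3), J) (Function('C')(J) = Mul(J, Rational(1, 3)) = Mul(Rational(1, 3), J))
Function('K')(y, B) = Add(5, Mul(5, B)) (Function('K')(y, B) = Mul(5, Add(1, B)) = Add(5, Mul(5, B)))
t = 511433596 (t = Mul(-27964, -18289) = 511433596)
Add(Function('K')(Function('C')(m), o), t) = Add(Add(5, Mul(5, -44)), 511433596) = Add(Add(5, -220), 511433596) = Add(-215, 511433596) = 511433381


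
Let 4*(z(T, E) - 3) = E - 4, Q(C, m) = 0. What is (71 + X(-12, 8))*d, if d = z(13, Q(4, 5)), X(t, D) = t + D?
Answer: 134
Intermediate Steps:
z(T, E) = 2 + E/4 (z(T, E) = 3 + (E - 4)/4 = 3 + (-4 + E)/4 = 3 + (-1 + E/4) = 2 + E/4)
X(t, D) = D + t
d = 2 (d = 2 + (1/4)*0 = 2 + 0 = 2)
(71 + X(-12, 8))*d = (71 + (8 - 12))*2 = (71 - 4)*2 = 67*2 = 134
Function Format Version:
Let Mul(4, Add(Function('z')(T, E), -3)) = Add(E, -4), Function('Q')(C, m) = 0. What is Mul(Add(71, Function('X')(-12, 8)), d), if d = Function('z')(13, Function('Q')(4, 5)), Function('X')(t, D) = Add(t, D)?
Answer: 134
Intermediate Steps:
Function('z')(T, E) = Add(2, Mul(Rational(1, 4), E)) (Function('z')(T, E) = Add(3, Mul(Rational(1, 4), Add(E, -4))) = Add(3, Mul(Rational(1, 4), Add(-4, E))) = Add(3, Add(-1, Mul(Rational(1, 4), E))) = Add(2, Mul(Rational(1, 4), E)))
Function('X')(t, D) = Add(D, t)
d = 2 (d = Add(2, Mul(Rational(1, 4), 0)) = Add(2, 0) = 2)
Mul(Add(71, Function('X')(-12, 8)), d) = Mul(Add(71, Add(8, -12)), 2) = Mul(Add(71, -4), 2) = Mul(67, 2) = 134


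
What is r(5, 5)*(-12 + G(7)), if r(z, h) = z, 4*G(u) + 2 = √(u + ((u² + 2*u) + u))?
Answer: -125/2 + 5*√77/4 ≈ -51.531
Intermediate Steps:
G(u) = -½ + √(u² + 4*u)/4 (G(u) = -½ + √(u + ((u² + 2*u) + u))/4 = -½ + √(u + (u² + 3*u))/4 = -½ + √(u² + 4*u)/4)
r(5, 5)*(-12 + G(7)) = 5*(-12 + (-½ + √(7*(4 + 7))/4)) = 5*(-12 + (-½ + √(7*11)/4)) = 5*(-12 + (-½ + √77/4)) = 5*(-25/2 + √77/4) = -125/2 + 5*√77/4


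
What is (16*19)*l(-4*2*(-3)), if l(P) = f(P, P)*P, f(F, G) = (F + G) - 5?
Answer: 313728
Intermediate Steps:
f(F, G) = -5 + F + G
l(P) = P*(-5 + 2*P) (l(P) = (-5 + P + P)*P = (-5 + 2*P)*P = P*(-5 + 2*P))
(16*19)*l(-4*2*(-3)) = (16*19)*((-4*2*(-3))*(-5 + 2*(-4*2*(-3)))) = 304*((-8*(-3))*(-5 + 2*(-8*(-3)))) = 304*(24*(-5 + 2*24)) = 304*(24*(-5 + 48)) = 304*(24*43) = 304*1032 = 313728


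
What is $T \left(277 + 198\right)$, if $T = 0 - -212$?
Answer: $100700$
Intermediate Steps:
$T = 212$ ($T = 0 + 212 = 212$)
$T \left(277 + 198\right) = 212 \left(277 + 198\right) = 212 \cdot 475 = 100700$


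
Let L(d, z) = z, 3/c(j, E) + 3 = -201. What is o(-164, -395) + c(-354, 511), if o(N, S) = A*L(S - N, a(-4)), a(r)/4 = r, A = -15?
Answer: 16319/68 ≈ 239.99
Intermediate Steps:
a(r) = 4*r
c(j, E) = -1/68 (c(j, E) = 3/(-3 - 201) = 3/(-204) = 3*(-1/204) = -1/68)
o(N, S) = 240 (o(N, S) = -60*(-4) = -15*(-16) = 240)
o(-164, -395) + c(-354, 511) = 240 - 1/68 = 16319/68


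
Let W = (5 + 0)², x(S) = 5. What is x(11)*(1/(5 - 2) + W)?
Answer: 380/3 ≈ 126.67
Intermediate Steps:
W = 25 (W = 5² = 25)
x(11)*(1/(5 - 2) + W) = 5*(1/(5 - 2) + 25) = 5*(1/3 + 25) = 5*(⅓ + 25) = 5*(76/3) = 380/3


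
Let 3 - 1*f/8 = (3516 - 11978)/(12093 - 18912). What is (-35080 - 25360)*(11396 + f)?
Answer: -4702551364960/6819 ≈ -6.8963e+8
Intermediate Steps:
f = 95960/6819 (f = 24 - 8*(3516 - 11978)/(12093 - 18912) = 24 - (-67696)/(-6819) = 24 - (-67696)*(-1)/6819 = 24 - 8*8462/6819 = 24 - 67696/6819 = 95960/6819 ≈ 14.072)
(-35080 - 25360)*(11396 + f) = (-35080 - 25360)*(11396 + 95960/6819) = -60440*77805284/6819 = -4702551364960/6819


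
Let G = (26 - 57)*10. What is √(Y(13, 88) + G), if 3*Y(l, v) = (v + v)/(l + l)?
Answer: I*√468078/39 ≈ 17.543*I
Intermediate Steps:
G = -310 (G = -31*10 = -310)
Y(l, v) = v/(3*l) (Y(l, v) = ((v + v)/(l + l))/3 = ((2*v)/((2*l)))/3 = ((2*v)*(1/(2*l)))/3 = (v/l)/3 = v/(3*l))
√(Y(13, 88) + G) = √((⅓)*88/13 - 310) = √((⅓)*88*(1/13) - 310) = √(88/39 - 310) = √(-12002/39) = I*√468078/39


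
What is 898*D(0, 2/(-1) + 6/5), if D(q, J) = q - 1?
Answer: -898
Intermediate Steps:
D(q, J) = -1 + q
898*D(0, 2/(-1) + 6/5) = 898*(-1 + 0) = 898*(-1) = -898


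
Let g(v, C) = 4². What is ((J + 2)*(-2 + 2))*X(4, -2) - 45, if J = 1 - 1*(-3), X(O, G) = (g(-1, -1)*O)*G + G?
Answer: -45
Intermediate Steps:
g(v, C) = 16
X(O, G) = G + 16*G*O (X(O, G) = (16*O)*G + G = 16*G*O + G = G + 16*G*O)
J = 4 (J = 1 + 3 = 4)
((J + 2)*(-2 + 2))*X(4, -2) - 45 = ((4 + 2)*(-2 + 2))*(-2*(1 + 16*4)) - 45 = (6*0)*(-2*(1 + 64)) - 45 = 0*(-2*65) - 45 = 0*(-130) - 45 = 0 - 45 = -45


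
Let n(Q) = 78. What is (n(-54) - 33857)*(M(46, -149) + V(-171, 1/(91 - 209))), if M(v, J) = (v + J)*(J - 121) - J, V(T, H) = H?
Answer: -111442359419/118 ≈ -9.4443e+8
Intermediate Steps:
M(v, J) = -J + (-121 + J)*(J + v) (M(v, J) = (J + v)*(-121 + J) - J = (-121 + J)*(J + v) - J = -J + (-121 + J)*(J + v))
(n(-54) - 33857)*(M(46, -149) + V(-171, 1/(91 - 209))) = (78 - 33857)*(((-149)² - 122*(-149) - 121*46 - 149*46) + 1/(91 - 209)) = -33779*((22201 + 18178 - 5566 - 6854) + 1/(-118)) = -33779*(27959 - 1/118) = -33779*3299161/118 = -111442359419/118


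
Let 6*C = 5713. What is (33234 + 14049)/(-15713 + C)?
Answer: -283698/88565 ≈ -3.2033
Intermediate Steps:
C = 5713/6 (C = (1/6)*5713 = 5713/6 ≈ 952.17)
(33234 + 14049)/(-15713 + C) = (33234 + 14049)/(-15713 + 5713/6) = 47283/(-88565/6) = 47283*(-6/88565) = -283698/88565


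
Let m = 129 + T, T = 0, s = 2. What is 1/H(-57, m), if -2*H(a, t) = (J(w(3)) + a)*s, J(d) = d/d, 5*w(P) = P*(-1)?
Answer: 1/56 ≈ 0.017857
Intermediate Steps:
w(P) = -P/5 (w(P) = (P*(-1))/5 = (-P)/5 = -P/5)
J(d) = 1
m = 129 (m = 129 + 0 = 129)
H(a, t) = -1 - a (H(a, t) = -(1 + a)*2/2 = -(2 + 2*a)/2 = -1 - a)
1/H(-57, m) = 1/(-1 - 1*(-57)) = 1/(-1 + 57) = 1/56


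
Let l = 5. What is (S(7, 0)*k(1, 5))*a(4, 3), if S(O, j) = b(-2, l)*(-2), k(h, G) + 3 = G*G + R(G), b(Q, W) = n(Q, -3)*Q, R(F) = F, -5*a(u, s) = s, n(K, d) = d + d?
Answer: 1944/5 ≈ 388.80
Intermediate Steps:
n(K, d) = 2*d
a(u, s) = -s/5
b(Q, W) = -6*Q (b(Q, W) = (2*(-3))*Q = -6*Q)
k(h, G) = -3 + G + G² (k(h, G) = -3 + (G*G + G) = -3 + (G² + G) = -3 + (G + G²) = -3 + G + G²)
S(O, j) = -24 (S(O, j) = -6*(-2)*(-2) = 12*(-2) = -24)
(S(7, 0)*k(1, 5))*a(4, 3) = (-24*(-3 + 5 + 5²))*(-⅕*3) = -24*(-3 + 5 + 25)*(-⅗) = -24*27*(-⅗) = -648*(-⅗) = 1944/5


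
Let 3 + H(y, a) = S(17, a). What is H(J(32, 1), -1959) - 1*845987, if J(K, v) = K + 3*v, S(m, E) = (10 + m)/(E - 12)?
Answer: -61757271/73 ≈ -8.4599e+5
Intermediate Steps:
S(m, E) = (10 + m)/(-12 + E)
H(y, a) = -3 + 27/(-12 + a) (H(y, a) = -3 + (10 + 17)/(-12 + a) = -3 + 27/(-12 + a))
H(J(32, 1), -1959) - 1*845987 = 3*(21 - 1*(-1959))/(-12 - 1959) - 1*845987 = 3*(21 + 1959)/(-1971) - 845987 = 3*(-1/1971)*1980 - 845987 = -220/73 - 845987 = -61757271/73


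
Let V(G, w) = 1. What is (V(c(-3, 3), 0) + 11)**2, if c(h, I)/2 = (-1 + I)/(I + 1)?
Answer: 144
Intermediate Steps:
c(h, I) = 2*(-1 + I)/(1 + I) (c(h, I) = 2*((-1 + I)/(I + 1)) = 2*((-1 + I)/(1 + I)) = 2*(-1 + I)/(1 + I))
(V(c(-3, 3), 0) + 11)**2 = (1 + 11)**2 = 12**2 = 144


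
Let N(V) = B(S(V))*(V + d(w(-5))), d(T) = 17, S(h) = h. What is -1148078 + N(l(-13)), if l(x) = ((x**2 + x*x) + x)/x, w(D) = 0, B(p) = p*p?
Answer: -1153078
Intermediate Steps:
B(p) = p**2
l(x) = (x + 2*x**2)/x (l(x) = ((x**2 + x**2) + x)/x = (2*x**2 + x)/x = (x + 2*x**2)/x)
N(V) = V**2*(17 + V) (N(V) = V**2*(V + 17) = V**2*(17 + V))
-1148078 + N(l(-13)) = -1148078 + (1 + 2*(-13))**2*(17 + (1 + 2*(-13))) = -1148078 + (1 - 26)**2*(17 + (1 - 26)) = -1148078 + (-25)**2*(17 - 25) = -1148078 + 625*(-8) = -1148078 - 5000 = -1153078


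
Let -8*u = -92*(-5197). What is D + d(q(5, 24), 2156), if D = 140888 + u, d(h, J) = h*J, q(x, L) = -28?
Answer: 41509/2 ≈ 20755.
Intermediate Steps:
u = -119531/2 (u = -(-23)*(-5197)/2 = -1/8*478124 = -119531/2 ≈ -59766.)
d(h, J) = J*h
D = 162245/2 (D = 140888 - 119531/2 = 162245/2 ≈ 81123.)
D + d(q(5, 24), 2156) = 162245/2 + 2156*(-28) = 162245/2 - 60368 = 41509/2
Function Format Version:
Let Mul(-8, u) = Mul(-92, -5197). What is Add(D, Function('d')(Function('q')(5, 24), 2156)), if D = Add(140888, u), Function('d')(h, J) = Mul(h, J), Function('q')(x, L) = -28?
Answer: Rational(41509, 2) ≈ 20755.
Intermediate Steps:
u = Rational(-119531, 2) (u = Mul(Rational(-1, 8), Mul(-92, -5197)) = Mul(Rational(-1, 8), 478124) = Rational(-119531, 2) ≈ -59766.)
Function('d')(h, J) = Mul(J, h)
D = Rational(162245, 2) (D = Add(140888, Rational(-119531, 2)) = Rational(162245, 2) ≈ 81123.)
Add(D, Function('d')(Function('q')(5, 24), 2156)) = Add(Rational(162245, 2), Mul(2156, -28)) = Add(Rational(162245, 2), -60368) = Rational(41509, 2)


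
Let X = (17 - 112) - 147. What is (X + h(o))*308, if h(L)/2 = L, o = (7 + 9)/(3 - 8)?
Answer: -382536/5 ≈ -76507.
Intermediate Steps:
X = -242 (X = -95 - 147 = -242)
o = -16/5 (o = 16/(-5) = 16*(-1/5) = -16/5 ≈ -3.2000)
h(L) = 2*L
(X + h(o))*308 = (-242 + 2*(-16/5))*308 = (-242 - 32/5)*308 = -1242/5*308 = -382536/5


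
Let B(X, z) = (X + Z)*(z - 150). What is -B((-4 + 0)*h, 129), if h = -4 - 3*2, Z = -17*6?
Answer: -1302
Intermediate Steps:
Z = -102
h = -10 (h = -4 - 6 = -10)
B(X, z) = (-150 + z)*(-102 + X) (B(X, z) = (X - 102)*(z - 150) = (-102 + X)*(-150 + z) = (-150 + z)*(-102 + X))
-B((-4 + 0)*h, 129) = -(15300 - 150*(-4 + 0)*(-10) - 102*129 + ((-4 + 0)*(-10))*129) = -(15300 - (-600)*(-10) - 13158 - 4*(-10)*129) = -(15300 - 150*40 - 13158 + 40*129) = -(15300 - 6000 - 13158 + 5160) = -1*1302 = -1302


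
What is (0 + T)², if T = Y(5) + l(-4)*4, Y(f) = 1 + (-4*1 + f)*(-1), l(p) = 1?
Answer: 16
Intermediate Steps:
Y(f) = 5 - f (Y(f) = 1 + (-4 + f)*(-1) = 1 + (4 - f) = 5 - f)
T = 4 (T = (5 - 1*5) + 1*4 = (5 - 5) + 4 = 0 + 4 = 4)
(0 + T)² = (0 + 4)² = 4² = 16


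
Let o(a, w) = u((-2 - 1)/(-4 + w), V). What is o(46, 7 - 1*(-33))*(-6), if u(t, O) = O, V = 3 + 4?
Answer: -42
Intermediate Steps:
V = 7
o(a, w) = 7
o(46, 7 - 1*(-33))*(-6) = 7*(-6) = -42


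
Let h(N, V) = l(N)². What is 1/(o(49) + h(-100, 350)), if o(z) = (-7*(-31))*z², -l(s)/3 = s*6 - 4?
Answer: 1/3804361 ≈ 2.6286e-7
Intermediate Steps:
l(s) = 12 - 18*s (l(s) = -3*(s*6 - 4) = -3*(6*s - 4) = -3*(-4 + 6*s) = 12 - 18*s)
h(N, V) = (12 - 18*N)²
o(z) = 217*z²
1/(o(49) + h(-100, 350)) = 1/(217*49² + 36*(-2 + 3*(-100))²) = 1/(217*2401 + 36*(-2 - 300)²) = 1/(521017 + 36*(-302)²) = 1/(521017 + 36*91204) = 1/(521017 + 3283344) = 1/3804361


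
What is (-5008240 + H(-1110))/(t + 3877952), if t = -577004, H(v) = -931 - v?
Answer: -5008061/3300948 ≈ -1.5172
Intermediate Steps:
(-5008240 + H(-1110))/(t + 3877952) = (-5008240 + (-931 - 1*(-1110)))/(-577004 + 3877952) = (-5008240 + (-931 + 1110))/3300948 = (-5008240 + 179)*(1/3300948) = -5008061*1/3300948 = -5008061/3300948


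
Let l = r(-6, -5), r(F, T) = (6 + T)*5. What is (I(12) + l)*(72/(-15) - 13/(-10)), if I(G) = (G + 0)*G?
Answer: -1043/2 ≈ -521.50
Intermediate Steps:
I(G) = G² (I(G) = G*G = G²)
r(F, T) = 30 + 5*T
l = 5 (l = 30 + 5*(-5) = 30 - 25 = 5)
(I(12) + l)*(72/(-15) - 13/(-10)) = (12² + 5)*(72/(-15) - 13/(-10)) = (144 + 5)*(72*(-1/15) - 13*(-⅒)) = 149*(-24/5 + 13/10) = 149*(-7/2) = -1043/2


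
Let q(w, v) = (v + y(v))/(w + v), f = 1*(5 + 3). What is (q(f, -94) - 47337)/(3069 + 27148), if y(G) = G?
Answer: -2035397/1299331 ≈ -1.5665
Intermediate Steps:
f = 8 (f = 1*8 = 8)
q(w, v) = 2*v/(v + w) (q(w, v) = (v + v)/(w + v) = (2*v)/(v + w) = 2*v/(v + w))
(q(f, -94) - 47337)/(3069 + 27148) = (2*(-94)/(-94 + 8) - 47337)/(3069 + 27148) = (2*(-94)/(-86) - 47337)/30217 = (2*(-94)*(-1/86) - 47337)*(1/30217) = (94/43 - 47337)*(1/30217) = -2035397/43*1/30217 = -2035397/1299331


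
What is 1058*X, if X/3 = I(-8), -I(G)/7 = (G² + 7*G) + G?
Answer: 0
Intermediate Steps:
I(G) = -56*G - 7*G² (I(G) = -7*((G² + 7*G) + G) = -7*(G² + 8*G) = -56*G - 7*G²)
X = 0 (X = 3*(-7*(-8)*(8 - 8)) = 3*(-7*(-8)*0) = 3*0 = 0)
1058*X = 1058*0 = 0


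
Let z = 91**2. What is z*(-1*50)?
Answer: -414050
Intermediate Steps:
z = 8281
z*(-1*50) = 8281*(-1*50) = 8281*(-50) = -414050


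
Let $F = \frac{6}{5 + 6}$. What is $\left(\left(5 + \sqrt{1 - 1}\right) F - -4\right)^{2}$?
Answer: $\frac{5476}{121} \approx 45.256$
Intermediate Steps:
$F = \frac{6}{11} \approx 0.54545$
$\left(\left(5 + \sqrt{1 - 1}\right) F - -4\right)^{2} = \left(\left(5 + \sqrt{1 - 1}\right) \frac{6}{11} - -4\right)^{2} = \left(\left(5 + \sqrt{0}\right) \frac{6}{11} + 4\right)^{2} = \left(\left(5 + 0\right) \frac{6}{11} + 4\right)^{2} = \left(5 \cdot \frac{6}{11} + 4\right)^{2} = \left(\frac{30}{11} + 4\right)^{2} = \left(\frac{74}{11}\right)^{2} = \frac{5476}{121}$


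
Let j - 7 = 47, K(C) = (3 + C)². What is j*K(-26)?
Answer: 28566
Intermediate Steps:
j = 54 (j = 7 + 47 = 54)
j*K(-26) = 54*(3 - 26)² = 54*(-23)² = 54*529 = 28566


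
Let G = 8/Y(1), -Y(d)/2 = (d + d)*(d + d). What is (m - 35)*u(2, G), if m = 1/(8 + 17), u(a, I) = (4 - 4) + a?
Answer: -1748/25 ≈ -69.920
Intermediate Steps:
Y(d) = -8*d² (Y(d) = -2*(d + d)*(d + d) = -2*2*d*2*d = -8*d²)
G = -1 (G = 8/((-8*1²)) = 8/((-8*1)) = 8/(-8) = 8*(-⅛) = -1)
u(a, I) = a (u(a, I) = 0 + a = a)
m = 1/25 ≈ 0.040000
(m - 35)*u(2, G) = (1/25 - 35)*2 = -874/25*2 = -1748/25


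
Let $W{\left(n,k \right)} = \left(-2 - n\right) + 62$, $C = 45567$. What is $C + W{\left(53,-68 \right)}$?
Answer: $45574$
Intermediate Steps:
$W{\left(n,k \right)} = 60 - n$
$C + W{\left(53,-68 \right)} = 45567 + \left(60 - 53\right) = 45567 + 7 = 45574$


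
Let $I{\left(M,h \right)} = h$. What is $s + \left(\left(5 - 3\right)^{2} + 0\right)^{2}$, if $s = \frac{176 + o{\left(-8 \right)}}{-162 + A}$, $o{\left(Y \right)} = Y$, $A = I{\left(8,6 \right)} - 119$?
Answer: $\frac{4232}{275} \approx 15.389$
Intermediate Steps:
$A = -113$ ($A = 6 - 119 = -113$)
$s = - \frac{168}{275}$ ($s = \frac{176 - 8}{-162 - 113} = \frac{168}{-275} = 168 \left(- \frac{1}{275}\right) = - \frac{168}{275} \approx -0.61091$)
$s + \left(\left(5 - 3\right)^{2} + 0\right)^{2} = - \frac{168}{275} + \left(\left(5 - 3\right)^{2} + 0\right)^{2} = - \frac{168}{275} + \left(2^{2} + 0\right)^{2} = - \frac{168}{275} + \left(4 + 0\right)^{2} = - \frac{168}{275} + 4^{2} = - \frac{168}{275} + 16 = \frac{4232}{275}$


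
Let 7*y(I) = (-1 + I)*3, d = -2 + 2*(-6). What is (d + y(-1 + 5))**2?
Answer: 7921/49 ≈ 161.65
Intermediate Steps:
d = -14 (d = -2 - 12 = -14)
y(I) = -3/7 + 3*I/7 (y(I) = ((-1 + I)*3)/7 = (-3 + 3*I)/7 = -3/7 + 3*I/7)
(d + y(-1 + 5))**2 = (-14 + (-3/7 + 3*(-1 + 5)/7))**2 = (-14 + (-3/7 + (3/7)*4))**2 = (-14 + (-3/7 + 12/7))**2 = (-14 + 9/7)**2 = (-89/7)**2 = 7921/49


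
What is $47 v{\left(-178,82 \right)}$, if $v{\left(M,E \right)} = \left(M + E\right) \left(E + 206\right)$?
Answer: $-1299456$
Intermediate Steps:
$v{\left(M,E \right)} = \left(206 + E\right) \left(E + M\right)$ ($v{\left(M,E \right)} = \left(E + M\right) \left(206 + E\right) = \left(206 + E\right) \left(E + M\right)$)
$47 v{\left(-178,82 \right)} = 47 \left(82^{2} + 206 \cdot 82 + 206 \left(-178\right) + 82 \left(-178\right)\right) = 47 \left(6724 + 16892 - 36668 - 14596\right) = 47 \left(-27648\right) = -1299456$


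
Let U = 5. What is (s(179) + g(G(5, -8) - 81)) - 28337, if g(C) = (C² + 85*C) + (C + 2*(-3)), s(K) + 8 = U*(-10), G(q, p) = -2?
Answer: -28650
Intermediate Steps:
s(K) = -58 (s(K) = -8 + 5*(-10) = -8 - 50 = -58)
g(C) = -6 + C² + 86*C (g(C) = (C² + 85*C) + (C - 6) = (C² + 85*C) + (-6 + C) = -6 + C² + 86*C)
(s(179) + g(G(5, -8) - 81)) - 28337 = (-58 + (-6 + (-2 - 81)² + 86*(-2 - 81))) - 28337 = (-58 + (-6 + (-83)² + 86*(-83))) - 28337 = (-58 + (-6 + 6889 - 7138)) - 28337 = (-58 - 255) - 28337 = -313 - 28337 = -28650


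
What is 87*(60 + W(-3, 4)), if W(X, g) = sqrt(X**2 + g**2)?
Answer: 5655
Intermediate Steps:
87*(60 + W(-3, 4)) = 87*(60 + sqrt((-3)**2 + 4**2)) = 87*(60 + sqrt(9 + 16)) = 87*(60 + sqrt(25)) = 87*(60 + 5) = 87*65 = 5655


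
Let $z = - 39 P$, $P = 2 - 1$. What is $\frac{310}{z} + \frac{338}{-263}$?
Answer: $- \frac{94712}{10257} \approx -9.2339$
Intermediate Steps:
$P = 1$
$z = -39$ ($z = \left(-39\right) 1 = -39$)
$\frac{310}{z} + \frac{338}{-263} = \frac{310}{-39} + \frac{338}{-263} = 310 \left(- \frac{1}{39}\right) + 338 \left(- \frac{1}{263}\right) = - \frac{310}{39} - \frac{338}{263} = - \frac{94712}{10257}$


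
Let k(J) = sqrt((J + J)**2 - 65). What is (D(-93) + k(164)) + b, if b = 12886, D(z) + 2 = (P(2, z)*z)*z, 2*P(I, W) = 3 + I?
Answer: 69013/2 + sqrt(107519) ≈ 34834.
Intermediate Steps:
P(I, W) = 3/2 + I/2 (P(I, W) = (3 + I)/2 = 3/2 + I/2)
D(z) = -2 + 5*z**2/2 (D(z) = -2 + ((3/2 + (1/2)*2)*z)*z = -2 + ((3/2 + 1)*z)*z = -2 + (5*z/2)*z = -2 + 5*z**2/2)
k(J) = sqrt(-65 + 4*J**2) (k(J) = sqrt((2*J)**2 - 65) = sqrt(4*J**2 - 65) = sqrt(-65 + 4*J**2))
(D(-93) + k(164)) + b = ((-2 + (5/2)*(-93)**2) + sqrt(-65 + 4*164**2)) + 12886 = ((-2 + (5/2)*8649) + sqrt(-65 + 4*26896)) + 12886 = ((-2 + 43245/2) + sqrt(-65 + 107584)) + 12886 = (43241/2 + sqrt(107519)) + 12886 = 69013/2 + sqrt(107519)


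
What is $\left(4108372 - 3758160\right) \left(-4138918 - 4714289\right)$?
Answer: $-3100499329884$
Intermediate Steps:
$\left(4108372 - 3758160\right) \left(-4138918 - 4714289\right) = 350212 \left(-8853207\right) = -3100499329884$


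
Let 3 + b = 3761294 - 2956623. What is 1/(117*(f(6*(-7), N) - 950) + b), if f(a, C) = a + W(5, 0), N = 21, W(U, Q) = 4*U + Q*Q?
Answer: 1/690944 ≈ 1.4473e-6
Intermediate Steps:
W(U, Q) = Q**2 + 4*U (W(U, Q) = 4*U + Q**2 = Q**2 + 4*U)
b = 804668 (b = -3 + (3761294 - 2956623) = -3 + 804671 = 804668)
f(a, C) = 20 + a (f(a, C) = a + (0**2 + 4*5) = a + (0 + 20) = a + 20 = 20 + a)
1/(117*(f(6*(-7), N) - 950) + b) = 1/(117*((20 + 6*(-7)) - 950) + 804668) = 1/(117*((20 - 42) - 950) + 804668) = 1/(117*(-22 - 950) + 804668) = 1/(117*(-972) + 804668) = 1/(-113724 + 804668) = 1/690944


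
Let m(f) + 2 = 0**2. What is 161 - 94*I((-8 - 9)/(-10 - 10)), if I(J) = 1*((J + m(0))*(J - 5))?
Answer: -57523/200 ≈ -287.62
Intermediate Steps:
m(f) = -2 (m(f) = -2 + 0**2 = -2 + 0 = -2)
I(J) = (-5 + J)*(-2 + J) (I(J) = 1*((J - 2)*(J - 5)) = 1*((-2 + J)*(-5 + J)) = 1*((-5 + J)*(-2 + J)) = (-5 + J)*(-2 + J))
161 - 94*I((-8 - 9)/(-10 - 10)) = 161 - 94*(10 + ((-8 - 9)/(-10 - 10))**2 - 7*(-8 - 9)/(-10 - 10)) = 161 - 94*(10 + (-17/(-20))**2 - (-119)/(-20)) = 161 - 94*(10 + (-17*(-1/20))**2 - (-119)*(-1)/20) = 161 - 94*(10 + (17/20)**2 - 7*17/20) = 161 - 94*(10 + 289/400 - 119/20) = 161 - 94*1909/400 = 161 - 89723/200 = -57523/200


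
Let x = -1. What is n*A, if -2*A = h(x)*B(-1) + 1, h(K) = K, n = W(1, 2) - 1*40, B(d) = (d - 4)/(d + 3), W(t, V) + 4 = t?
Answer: 301/4 ≈ 75.250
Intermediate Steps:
W(t, V) = -4 + t
B(d) = (-4 + d)/(3 + d)
n = -43 (n = (-4 + 1) - 1*40 = -3 - 40 = -43)
A = -7/4 (A = -(-(-4 - 1)/(3 - 1) + 1)/2 = -(-(-5)/2 + 1)/2 = -(-1*(-5/2) + 1)/2 = -(5/2 + 1)/2 = -½*7/2 = -7/4 ≈ -1.7500)
n*A = -43*(-7/4) = 301/4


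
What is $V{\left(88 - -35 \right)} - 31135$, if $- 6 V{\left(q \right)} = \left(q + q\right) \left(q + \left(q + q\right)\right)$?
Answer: $-46264$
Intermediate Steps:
$V{\left(q \right)} = - q^{2}$ ($V{\left(q \right)} = - \frac{\left(q + q\right) \left(q + \left(q + q\right)\right)}{6} = - \frac{2 q \left(q + 2 q\right)}{6} = - \frac{2 q 3 q}{6} = - \frac{6 q^{2}}{6} = - q^{2}$)
$V{\left(88 - -35 \right)} - 31135 = - \left(88 - -35\right)^{2} - 31135 = - \left(88 + 35\right)^{2} - 31135 = - 123^{2} - 31135 = \left(-1\right) 15129 - 31135 = -15129 - 31135 = -46264$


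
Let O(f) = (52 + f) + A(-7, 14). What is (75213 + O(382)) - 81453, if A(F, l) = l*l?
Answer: -5610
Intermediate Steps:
A(F, l) = l²
O(f) = 248 + f (O(f) = (52 + f) + 14² = (52 + f) + 196 = 248 + f)
(75213 + O(382)) - 81453 = (75213 + (248 + 382)) - 81453 = (75213 + 630) - 81453 = 75843 - 81453 = -5610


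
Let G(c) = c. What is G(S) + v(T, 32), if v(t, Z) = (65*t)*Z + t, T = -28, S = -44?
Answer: -58312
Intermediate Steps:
v(t, Z) = t + 65*Z*t (v(t, Z) = 65*Z*t + t = t + 65*Z*t)
G(S) + v(T, 32) = -44 - 28*(1 + 65*32) = -44 - 28*(1 + 2080) = -44 - 28*2081 = -44 - 58268 = -58312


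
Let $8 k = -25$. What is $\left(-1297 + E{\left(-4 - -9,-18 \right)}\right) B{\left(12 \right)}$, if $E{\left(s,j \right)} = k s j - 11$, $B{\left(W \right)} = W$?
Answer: $-12321$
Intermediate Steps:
$k = - \frac{25}{8}$ ($k = \frac{1}{8} \left(-25\right) = - \frac{25}{8} \approx -3.125$)
$E{\left(s,j \right)} = -11 - \frac{25 j s}{8}$ ($E{\left(s,j \right)} = - \frac{25 s}{8} j - 11 = - \frac{25 j s}{8} - 11 = -11 - \frac{25 j s}{8}$)
$\left(-1297 + E{\left(-4 - -9,-18 \right)}\right) B{\left(12 \right)} = \left(-1297 - \left(11 - \frac{225 \left(-4 - -9\right)}{4}\right)\right) 12 = \left(-1297 - \left(11 - \frac{225 \left(-4 + 9\right)}{4}\right)\right) 12 = \left(-1297 - \left(11 - \frac{1125}{4}\right)\right) 12 = \left(-1297 + \left(-11 + \frac{1125}{4}\right)\right) 12 = \left(-1297 + \frac{1081}{4}\right) 12 = \left(- \frac{4107}{4}\right) 12 = -12321$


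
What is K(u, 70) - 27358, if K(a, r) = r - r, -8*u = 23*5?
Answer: -27358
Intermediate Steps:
u = -115/8 (u = -23*5/8 = -1/8*115 = -115/8 ≈ -14.375)
K(a, r) = 0
K(u, 70) - 27358 = 0 - 27358 = -27358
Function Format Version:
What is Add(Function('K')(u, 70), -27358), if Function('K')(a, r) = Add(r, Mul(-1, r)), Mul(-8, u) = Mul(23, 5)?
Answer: -27358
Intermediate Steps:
u = Rational(-115, 8) (u = Mul(Rational(-1, 8), Mul(23, 5)) = Mul(Rational(-1, 8), 115) = Rational(-115, 8) ≈ -14.375)
Function('K')(a, r) = 0
Add(Function('K')(u, 70), -27358) = Add(0, -27358) = -27358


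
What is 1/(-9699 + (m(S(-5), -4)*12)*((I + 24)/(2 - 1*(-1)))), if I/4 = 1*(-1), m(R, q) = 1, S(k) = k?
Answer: -1/9619 ≈ -0.00010396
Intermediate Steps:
I = -4 (I = 4*(1*(-1)) = 4*(-1) = -4)
1/(-9699 + (m(S(-5), -4)*12)*((I + 24)/(2 - 1*(-1)))) = 1/(-9699 + (1*12)*((-4 + 24)/(2 - 1*(-1)))) = 1/(-9699 + 12*(20/(2 + 1))) = 1/(-9699 + 12*(20/3)) = 1/(-9699 + 80) = 1/(-9619) = -1/9619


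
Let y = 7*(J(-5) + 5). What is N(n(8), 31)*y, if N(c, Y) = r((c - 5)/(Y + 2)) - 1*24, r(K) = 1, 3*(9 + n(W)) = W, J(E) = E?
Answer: 0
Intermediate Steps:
n(W) = -9 + W/3
N(c, Y) = -23 (N(c, Y) = 1 - 1*24 = 1 - 24 = -23)
y = 0 (y = 7*(-5 + 5) = 7*0 = 0)
N(n(8), 31)*y = -23*0 = 0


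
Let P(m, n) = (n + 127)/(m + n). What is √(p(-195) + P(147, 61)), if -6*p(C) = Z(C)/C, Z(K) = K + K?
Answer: √3471/78 ≈ 0.75532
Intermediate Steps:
Z(K) = 2*K
P(m, n) = (127 + n)/(m + n)
p(C) = -⅓ (p(C) = -2*C/(6*C) = -⅙*2 = -⅓)
√(p(-195) + P(147, 61)) = √(-⅓ + (127 + 61)/(147 + 61)) = √(-⅓ + 188/208) = √(-⅓ + (1/208)*188) = √(-⅓ + 47/52) = √(89/156) = √3471/78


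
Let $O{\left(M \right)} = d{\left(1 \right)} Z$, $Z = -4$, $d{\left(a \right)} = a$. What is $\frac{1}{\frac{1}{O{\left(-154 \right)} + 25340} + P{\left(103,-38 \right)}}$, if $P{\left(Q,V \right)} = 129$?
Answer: $\frac{25336}{3268345} \approx 0.0077519$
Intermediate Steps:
$O{\left(M \right)} = -4$ ($O{\left(M \right)} = 1 \left(-4\right) = -4$)
$\frac{1}{\frac{1}{O{\left(-154 \right)} + 25340} + P{\left(103,-38 \right)}} = \frac{1}{\frac{1}{-4 + 25340} + 129} = \frac{1}{\frac{1}{25336} + 129} = \frac{1}{\frac{3268345}{25336}} = \frac{25336}{3268345}$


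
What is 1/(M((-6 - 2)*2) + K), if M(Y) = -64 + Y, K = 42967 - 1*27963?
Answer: 1/14924 ≈ 6.7006e-5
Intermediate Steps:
K = 15004 (K = 42967 - 27963 = 15004)
1/(M((-6 - 2)*2) + K) = 1/((-64 + (-6 - 2)*2) + 15004) = 1/((-64 - 8*2) + 15004) = 1/((-64 - 16) + 15004) = 1/(-80 + 15004) = 1/14924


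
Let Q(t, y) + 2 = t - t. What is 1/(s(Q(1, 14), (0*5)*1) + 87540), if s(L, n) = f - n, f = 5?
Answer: 1/87545 ≈ 1.1423e-5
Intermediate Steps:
Q(t, y) = -2 (Q(t, y) = -2 + (t - t) = -2 + 0 = -2)
s(L, n) = 5 - n
1/(s(Q(1, 14), (0*5)*1) + 87540) = 1/((5 - 0*5) + 87540) = 1/((5 - 0) + 87540) = 1/((5 - 1*0) + 87540) = 1/((5 + 0) + 87540) = 1/(5 + 87540) = 1/87545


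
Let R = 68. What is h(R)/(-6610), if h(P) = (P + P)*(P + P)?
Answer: -9248/3305 ≈ -2.7982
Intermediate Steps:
h(P) = 4*P² (h(P) = (2*P)*(2*P) = 4*P²)
h(R)/(-6610) = (4*68²)/(-6610) = (4*4624)*(-1/6610) = 18496*(-1/6610) = -9248/3305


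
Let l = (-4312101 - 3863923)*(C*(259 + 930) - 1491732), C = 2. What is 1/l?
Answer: 1/12176994048496 ≈ 8.2122e-14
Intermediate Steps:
l = 12176994048496 (l = (-4312101 - 3863923)*(2*(259 + 930) - 1491732) = -8176024*(2*1189 - 1491732) = -8176024*(2378 - 1491732) = -8176024*(-1489354) = 12176994048496)
1/l = 1/12176994048496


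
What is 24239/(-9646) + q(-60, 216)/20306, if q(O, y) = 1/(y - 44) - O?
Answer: -3252244257/1295766472 ≈ -2.5099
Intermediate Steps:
q(O, y) = 1/(-44 + y) - O
24239/(-9646) + q(-60, 216)/20306 = 24239/(-9646) + ((1 + 44*(-60) - 1*(-60)*216)/(-44 + 216))/20306 = 24239*(-1/9646) + ((1 - 2640 + 12960)/172)*(1/20306) = -24239/9646 + ((1/172)*10321)*(1/20306) = -24239/9646 + (10321/172)*(1/20306) = -24239/9646 + 10321/3492632 = -3252244257/1295766472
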